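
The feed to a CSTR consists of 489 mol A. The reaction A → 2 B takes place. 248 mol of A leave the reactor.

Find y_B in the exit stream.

For A: n = n₀ − 1ξ → 248 = 489 − 1ξ, giving ξ = 241 mol.
Outlet amounts (n = n₀ + ν ξ):
  A: 489 − 1(241) = 248
  B: 0 + 2(241) = 482
Total out = 730 mol; y_B = 482 / 730 = 0.6603.

0.66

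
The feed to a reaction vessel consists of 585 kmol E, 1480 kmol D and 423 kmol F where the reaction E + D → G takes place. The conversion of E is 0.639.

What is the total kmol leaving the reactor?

2110 kmol

E reacted = 0.639 × 585 = 373.8 kmol; ν_E = −1, so ξ = 373.8/1 = 373.8 kmol.
Outlet amounts (n = n₀ + ν ξ):
  E: 585 − 1(373.8) = 211.2
  D: 1480 − 1(373.8) = 1106
  G: 0 + 1(373.8) = 373.8
  F: 423 (inert)
Total out = 211.2 + 1106 + 373.8 + 423 = 2114 kmol.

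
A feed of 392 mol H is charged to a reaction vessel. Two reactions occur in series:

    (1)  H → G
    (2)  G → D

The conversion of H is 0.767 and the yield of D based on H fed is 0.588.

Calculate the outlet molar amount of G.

70.2 mol

Conversion of H: H consumed = 1ξ₁ = 0.767 × 392 → ξ₁ = 300.7 mol.
Yield of D: 1ξ₂ / 392 = 0.588 → ξ₂ = 230.5 mol.
Outlet amounts (n = n₀ + Σ ν·ξ):
  H: 392 − 1(300.7) = 91.34
  G: 0 + 1(300.7) − 1(230.5) = 70.17
  D: 0 + 1(230.5) = 230.5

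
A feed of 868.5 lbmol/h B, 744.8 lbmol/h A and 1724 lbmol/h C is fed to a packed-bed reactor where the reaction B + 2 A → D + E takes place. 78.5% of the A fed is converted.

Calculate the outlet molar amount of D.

292 lbmol/h

A reacted = 0.785 × 744.8 = 584.7 lbmol/h; ν_A = −2, so ξ = 584.7/2 = 292.3 lbmol/h.
Outlet amounts (n = n₀ + ν ξ):
  B: 868.5 − 1(292.3) = 576.2
  A: 744.8 − 2(292.3) = 160.1
  D: 0 + 1(292.3) = 292.3
  E: 0 + 1(292.3) = 292.3
  C: 1724 (inert)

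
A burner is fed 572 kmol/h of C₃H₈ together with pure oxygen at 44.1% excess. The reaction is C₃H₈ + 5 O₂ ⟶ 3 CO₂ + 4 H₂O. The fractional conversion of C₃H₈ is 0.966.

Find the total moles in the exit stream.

Stoichiometric O₂ = 5 × 572 = 2860 kmol/h; O₂ fed = 2860 × 1.441 = 4121 kmol/h.
Fuel reacted = 0.966 × 572 → ξ = 552.6 kmol/h.
Outlet (n = n₀ + ν ξ):
  C₃H₈: 572 − 1(552.6) = 19.45
  O₂: 4121 − 5(552.6) = 1358
  CO₂: 0 + 3(552.6) = 1658
  H₂O: 0 + 4(552.6) = 2210
Total out = 19.45 + 1358 + 1658 + 2210 = 5246 kmol/h.

5250 kmol/h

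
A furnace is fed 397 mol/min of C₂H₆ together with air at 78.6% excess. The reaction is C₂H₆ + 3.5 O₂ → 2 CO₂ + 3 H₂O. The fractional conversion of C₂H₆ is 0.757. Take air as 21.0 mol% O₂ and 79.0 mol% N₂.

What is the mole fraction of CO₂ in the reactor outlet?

0.0486

Stoichiometric O₂ = 3.5 × 397 = 1390 mol/min; O₂ fed = 1390 × 1.786 = 2482 mol/min.
N₂ fed = 2482 × 79/21 = 9336 mol/min.
Fuel reacted = 0.757 × 397 → ξ = 300.5 mol/min.
Outlet (n = n₀ + ν ξ):
  C₂H₆: 397 − 1(300.5) = 96.47
  O₂: 2482 − 3.5(300.5) = 1430
  N₂: 9336 (inert)
  CO₂: 0 + 2(300.5) = 601.1
  H₂O: 0 + 3(300.5) = 901.6
Total out = 12360 mol/min; y_CO₂ = 601.1 / 12360 = 0.04861.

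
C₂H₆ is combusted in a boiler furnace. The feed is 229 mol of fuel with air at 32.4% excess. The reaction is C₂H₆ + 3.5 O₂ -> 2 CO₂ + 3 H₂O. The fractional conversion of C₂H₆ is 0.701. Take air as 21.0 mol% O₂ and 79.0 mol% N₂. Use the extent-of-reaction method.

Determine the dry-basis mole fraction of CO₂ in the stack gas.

Stoichiometric O₂ = 3.5 × 229 = 801.5 mol; O₂ fed = 801.5 × 1.324 = 1061 mol.
N₂ fed = 1061 × 79/21 = 3992 mol.
Fuel reacted = 0.701 × 229 → ξ = 160.5 mol.
Outlet (n = n₀ + ν ξ):
  C₂H₆: 229 − 1(160.5) = 68.47
  O₂: 1061 − 3.5(160.5) = 499.3
  N₂: 3992 (inert)
  CO₂: 0 + 2(160.5) = 321.1
  H₂O: 0 + 3(160.5) = 481.6
Dry total = 4881 mol; y_CO₂ (dry) = 321.1 / 4881 = 0.06578.

0.0658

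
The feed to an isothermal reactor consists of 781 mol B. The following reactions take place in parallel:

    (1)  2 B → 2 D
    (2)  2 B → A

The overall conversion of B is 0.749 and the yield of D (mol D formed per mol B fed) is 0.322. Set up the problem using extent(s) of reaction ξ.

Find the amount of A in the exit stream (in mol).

Yield of D: 2ξ₁ / 781 = 0.322 → ξ₁ = 125.7 mol.
Conversion of B: 2ξ₁ + 2ξ₂ = 0.749 × 781 = 585 → ξ₂ = 166.7 mol.
Outlet amounts (n = n₀ + Σ ν·ξ):
  B: 781 − 2(125.7) − 2(166.7) = 196
  D: 0 + 2(125.7) = 251.5
  A: 0 + 1(166.7) = 166.7

167 mol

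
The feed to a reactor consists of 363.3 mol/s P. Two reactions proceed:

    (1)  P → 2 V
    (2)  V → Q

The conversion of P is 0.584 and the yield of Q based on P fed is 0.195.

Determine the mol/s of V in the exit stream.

353 mol/s

Conversion of P: P consumed = 1ξ₁ = 0.584 × 363.3 → ξ₁ = 212.2 mol/s.
Yield of Q: 1ξ₂ / 363.3 = 0.195 → ξ₂ = 70.84 mol/s.
Outlet amounts (n = n₀ + Σ ν·ξ):
  P: 363.3 − 1(212.2) = 151.1
  V: 0 + 2(212.2) − 1(70.84) = 353.5
  Q: 0 + 1(70.84) = 70.84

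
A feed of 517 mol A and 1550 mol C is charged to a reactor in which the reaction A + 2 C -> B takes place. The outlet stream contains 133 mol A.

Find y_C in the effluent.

For A: n = n₀ − 1ξ → 133 = 517 − 1ξ, giving ξ = 384 mol.
Outlet amounts (n = n₀ + ν ξ):
  A: 517 − 1(384) = 133
  C: 1550 − 2(384) = 782
  B: 0 + 1(384) = 384
Total out = 1299 mol; y_C = 782 / 1299 = 0.602.

0.602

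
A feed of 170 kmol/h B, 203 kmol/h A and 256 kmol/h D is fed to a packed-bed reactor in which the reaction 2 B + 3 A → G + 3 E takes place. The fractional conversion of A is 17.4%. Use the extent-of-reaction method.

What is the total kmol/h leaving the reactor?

617 kmol/h

A reacted = 0.174 × 203 = 35.32 kmol/h; ν_A = −3, so ξ = 35.32/3 = 11.77 kmol/h.
Outlet amounts (n = n₀ + ν ξ):
  B: 170 − 2(11.77) = 146.5
  A: 203 − 3(11.77) = 167.7
  G: 0 + 1(11.77) = 11.77
  E: 0 + 3(11.77) = 35.32
  D: 256 (inert)
Total out = 146.5 + 167.7 + 11.77 + 35.32 + 256 = 617.2 kmol/h.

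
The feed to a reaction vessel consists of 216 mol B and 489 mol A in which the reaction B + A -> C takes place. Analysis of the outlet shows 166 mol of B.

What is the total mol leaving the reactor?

For B: n = n₀ − 1ξ → 166 = 216 − 1ξ, giving ξ = 50 mol.
Outlet amounts (n = n₀ + ν ξ):
  B: 216 − 1(50) = 166
  A: 489 − 1(50) = 439
  C: 0 + 1(50) = 50
Total out = 166 + 439 + 50 = 655 mol.

655 mol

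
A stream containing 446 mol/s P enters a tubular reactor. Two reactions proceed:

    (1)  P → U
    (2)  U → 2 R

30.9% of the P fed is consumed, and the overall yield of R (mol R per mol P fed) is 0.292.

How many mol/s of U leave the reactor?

Conversion of P: P consumed = 1ξ₁ = 0.309 × 446 → ξ₁ = 137.8 mol/s.
Yield of R: 2ξ₂ / 446 = 0.292 → ξ₂ = 65.12 mol/s.
Outlet amounts (n = n₀ + Σ ν·ξ):
  P: 446 − 1(137.8) = 308.2
  U: 0 + 1(137.8) − 1(65.12) = 72.7
  R: 0 + 2(65.12) = 130.2

72.7 mol/s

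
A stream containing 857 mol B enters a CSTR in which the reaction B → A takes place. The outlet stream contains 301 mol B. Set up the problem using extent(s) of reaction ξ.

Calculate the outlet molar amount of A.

For B: n = n₀ − 1ξ → 301 = 857 − 1ξ, giving ξ = 556 mol.
Outlet amounts (n = n₀ + ν ξ):
  B: 857 − 1(556) = 301
  A: 0 + 1(556) = 556

556 mol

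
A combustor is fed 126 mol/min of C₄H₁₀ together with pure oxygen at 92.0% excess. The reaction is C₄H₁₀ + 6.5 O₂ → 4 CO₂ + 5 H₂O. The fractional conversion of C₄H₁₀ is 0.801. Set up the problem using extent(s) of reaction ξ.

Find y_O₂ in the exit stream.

Stoichiometric O₂ = 6.5 × 126 = 819 mol/min; O₂ fed = 819 × 1.920 = 1572 mol/min.
Fuel reacted = 0.801 × 126 → ξ = 100.9 mol/min.
Outlet (n = n₀ + ν ξ):
  C₄H₁₀: 126 − 1(100.9) = 25.07
  O₂: 1572 − 6.5(100.9) = 916.5
  CO₂: 0 + 4(100.9) = 403.7
  H₂O: 0 + 5(100.9) = 504.6
Total out = 1850 mol/min; y_O₂ = 916.5 / 1850 = 0.4954.

0.495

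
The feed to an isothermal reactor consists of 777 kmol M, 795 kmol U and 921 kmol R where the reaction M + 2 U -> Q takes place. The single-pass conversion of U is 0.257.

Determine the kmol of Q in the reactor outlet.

U reacted = 0.257 × 795 = 204.3 kmol; ν_U = −2, so ξ = 204.3/2 = 102.2 kmol.
Outlet amounts (n = n₀ + ν ξ):
  M: 777 − 1(102.2) = 674.8
  U: 795 − 2(102.2) = 590.7
  Q: 0 + 1(102.2) = 102.2
  R: 921 (inert)

102 kmol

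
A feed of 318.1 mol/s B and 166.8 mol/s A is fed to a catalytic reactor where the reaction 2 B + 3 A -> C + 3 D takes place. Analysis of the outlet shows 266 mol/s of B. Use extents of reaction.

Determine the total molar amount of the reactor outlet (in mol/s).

459 mol/s

For B: n = n₀ − 2ξ → 266 = 318.1 − 2ξ, giving ξ = 26.05 mol/s.
Outlet amounts (n = n₀ + ν ξ):
  B: 318.1 − 2(26.05) = 266
  A: 166.8 − 3(26.05) = 88.65
  C: 0 + 1(26.05) = 26.05
  D: 0 + 3(26.05) = 78.15
Total out = 266 + 88.65 + 26.05 + 78.15 = 458.9 mol/s.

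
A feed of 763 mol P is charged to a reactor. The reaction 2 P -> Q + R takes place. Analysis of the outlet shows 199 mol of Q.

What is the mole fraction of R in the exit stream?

0.261

For Q: n = n₀ + 1ξ → 199 = 0 + 1ξ, giving ξ = 199 mol.
Outlet amounts (n = n₀ + ν ξ):
  P: 763 − 2(199) = 365
  Q: 0 + 1(199) = 199
  R: 0 + 1(199) = 199
Total out = 763 mol; y_R = 199 / 763 = 0.2608.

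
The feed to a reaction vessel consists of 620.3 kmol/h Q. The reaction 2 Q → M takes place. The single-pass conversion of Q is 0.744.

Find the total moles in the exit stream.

Q reacted = 0.744 × 620.3 = 461.5 kmol/h; ν_Q = −2, so ξ = 461.5/2 = 230.8 kmol/h.
Outlet amounts (n = n₀ + ν ξ):
  Q: 620.3 − 2(230.8) = 158.8
  M: 0 + 1(230.8) = 230.8
Total out = 158.8 + 230.8 = 389.5 kmol/h.

390 kmol/h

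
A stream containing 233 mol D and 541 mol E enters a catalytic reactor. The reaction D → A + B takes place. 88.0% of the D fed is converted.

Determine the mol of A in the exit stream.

D reacted = 0.88 × 233 = 205 mol; ν_D = −1, so ξ = 205/1 = 205 mol.
Outlet amounts (n = n₀ + ν ξ):
  D: 233 − 1(205) = 27.96
  A: 0 + 1(205) = 205
  B: 0 + 1(205) = 205
  E: 541 (inert)

205 mol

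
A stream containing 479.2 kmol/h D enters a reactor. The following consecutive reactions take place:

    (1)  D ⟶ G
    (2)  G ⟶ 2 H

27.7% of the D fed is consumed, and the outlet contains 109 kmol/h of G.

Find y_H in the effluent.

0.0944

Conversion of D: D consumed = 1ξ₁ = 0.277 × 479.2 → ξ₁ = 132.7 kmol/h.
G balance: n_G = 0 + 1ξ₁ − 1ξ₂ = 109 → ξ₂ = (1·132.7 − 109)/1 = 23.74 kmol/h.
Outlet amounts (n = n₀ + Σ ν·ξ):
  D: 479.2 − 1(132.7) = 346.5
  G: 0 + 1(132.7) − 1(23.74) = 109
  H: 0 + 2(23.74) = 47.48
Total out = 502.9 kmol/h; y_H = 47.48 / 502.9 = 0.0944.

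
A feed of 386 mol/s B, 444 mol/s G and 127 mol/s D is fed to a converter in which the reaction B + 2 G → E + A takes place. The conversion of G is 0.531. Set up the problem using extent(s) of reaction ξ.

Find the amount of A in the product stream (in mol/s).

118 mol/s

G reacted = 0.531 × 444 = 235.8 mol/s; ν_G = −2, so ξ = 235.8/2 = 117.9 mol/s.
Outlet amounts (n = n₀ + ν ξ):
  B: 386 − 1(117.9) = 268.1
  G: 444 − 2(117.9) = 208.2
  E: 0 + 1(117.9) = 117.9
  A: 0 + 1(117.9) = 117.9
  D: 127 (inert)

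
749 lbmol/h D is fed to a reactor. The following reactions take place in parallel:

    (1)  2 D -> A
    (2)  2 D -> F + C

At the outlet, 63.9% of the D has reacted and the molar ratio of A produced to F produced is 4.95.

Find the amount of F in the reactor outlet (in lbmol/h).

Conversion of D: D consumed = 0.639 × 749 = 478.6 lbmol/h = 2ξ₁ + 2ξ₂.
Selectivity: 1ξ₁ / (1ξ₂) = 4.95 → ξ₁ = 4.95 ξ₂.
Substitute: (2·4.95 + 2) ξ₂ = 478.6 → ξ₂ = 40.22 lbmol/h, ξ₁ = 199.1 lbmol/h.
Outlet amounts (n = n₀ + Σ ν·ξ):
  D: 749 − 2(199.1) − 2(40.22) = 270.4
  A: 0 + 1(199.1) = 199.1
  F: 0 + 1(40.22) = 40.22
  C: 0 + 1(40.22) = 40.22

40.2 lbmol/h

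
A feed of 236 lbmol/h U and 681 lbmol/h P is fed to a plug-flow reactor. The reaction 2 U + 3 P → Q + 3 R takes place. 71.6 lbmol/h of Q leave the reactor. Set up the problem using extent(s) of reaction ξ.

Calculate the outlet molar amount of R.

For Q: n = n₀ + 1ξ → 71.6 = 0 + 1ξ, giving ξ = 71.6 lbmol/h.
Outlet amounts (n = n₀ + ν ξ):
  U: 236 − 2(71.6) = 92.8
  P: 681 − 3(71.6) = 466.2
  Q: 0 + 1(71.6) = 71.6
  R: 0 + 3(71.6) = 214.8

215 lbmol/h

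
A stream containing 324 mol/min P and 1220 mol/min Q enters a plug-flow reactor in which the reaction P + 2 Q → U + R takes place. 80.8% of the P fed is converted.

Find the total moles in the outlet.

P reacted = 0.808 × 324 = 261.8 mol/min; ν_P = −1, so ξ = 261.8/1 = 261.8 mol/min.
Outlet amounts (n = n₀ + ν ξ):
  P: 324 − 1(261.8) = 62.21
  Q: 1220 − 2(261.8) = 696.4
  U: 0 + 1(261.8) = 261.8
  R: 0 + 1(261.8) = 261.8
Total out = 62.21 + 696.4 + 261.8 + 261.8 = 1282 mol/min.

1280 mol/min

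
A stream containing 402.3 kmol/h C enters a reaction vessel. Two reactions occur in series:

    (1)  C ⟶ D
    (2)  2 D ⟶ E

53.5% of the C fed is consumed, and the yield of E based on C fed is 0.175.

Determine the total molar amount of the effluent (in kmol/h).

332 kmol/h

Conversion of C: C consumed = 1ξ₁ = 0.535 × 402.3 → ξ₁ = 215.2 kmol/h.
Yield of E: 1ξ₂ / 402.3 = 0.175 → ξ₂ = 70.4 kmol/h.
Outlet amounts (n = n₀ + Σ ν·ξ):
  C: 402.3 − 1(215.2) = 187.1
  D: 0 + 1(215.2) − 2(70.4) = 74.43
  E: 0 + 1(70.4) = 70.4
Total out = 187.1 + 74.43 + 70.4 = 331.9 kmol/h.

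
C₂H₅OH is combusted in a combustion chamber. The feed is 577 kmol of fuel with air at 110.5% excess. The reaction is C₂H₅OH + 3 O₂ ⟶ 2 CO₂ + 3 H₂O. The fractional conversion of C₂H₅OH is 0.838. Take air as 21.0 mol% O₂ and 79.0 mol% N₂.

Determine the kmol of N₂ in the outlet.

13700 kmol

Stoichiometric O₂ = 3 × 577 = 1731 kmol; O₂ fed = 1731 × 2.105 = 3644 kmol.
N₂ fed = 3644 × 79/21 = 13710 kmol.
Fuel reacted = 0.838 × 577 → ξ = 483.5 kmol.
Outlet (n = n₀ + ν ξ):
  C₂H₅OH: 577 − 1(483.5) = 93.47
  O₂: 3644 − 3(483.5) = 2193
  N₂: 13710 (inert)
  CO₂: 0 + 2(483.5) = 967.1
  H₂O: 0 + 3(483.5) = 1451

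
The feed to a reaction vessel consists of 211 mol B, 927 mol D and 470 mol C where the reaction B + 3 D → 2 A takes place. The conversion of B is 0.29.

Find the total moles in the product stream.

B reacted = 0.29 × 211 = 61.19 mol; ν_B = −1, so ξ = 61.19/1 = 61.19 mol.
Outlet amounts (n = n₀ + ν ξ):
  B: 211 − 1(61.19) = 149.8
  D: 927 − 3(61.19) = 743.4
  A: 0 + 2(61.19) = 122.4
  C: 470 (inert)
Total out = 149.8 + 743.4 + 122.4 + 470 = 1486 mol.

1490 mol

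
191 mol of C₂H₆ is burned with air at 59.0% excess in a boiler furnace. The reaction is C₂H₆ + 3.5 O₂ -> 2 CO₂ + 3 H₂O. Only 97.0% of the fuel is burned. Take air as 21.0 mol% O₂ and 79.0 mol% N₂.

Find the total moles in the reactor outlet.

Stoichiometric O₂ = 3.5 × 191 = 668.5 mol; O₂ fed = 668.5 × 1.590 = 1063 mol.
N₂ fed = 1063 × 79/21 = 3999 mol.
Fuel reacted = 0.97 × 191 → ξ = 185.3 mol.
Outlet (n = n₀ + ν ξ):
  C₂H₆: 191 − 1(185.3) = 5.73
  O₂: 1063 − 3.5(185.3) = 414.5
  N₂: 3999 (inert)
  CO₂: 0 + 2(185.3) = 370.5
  H₂O: 0 + 3(185.3) = 555.8
Total out = 5.73 + 414.5 + 3999 + 370.5 + 555.8 = 5345 mol.

5350 mol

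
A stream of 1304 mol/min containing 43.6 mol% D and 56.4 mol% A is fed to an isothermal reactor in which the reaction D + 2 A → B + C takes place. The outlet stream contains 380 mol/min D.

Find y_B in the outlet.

For D: n = n₀ − 1ξ → 380 = 568.5 − 1ξ, giving ξ = 188.5 mol/min.
Outlet amounts (n = n₀ + ν ξ):
  D: 568.5 − 1(188.5) = 380
  A: 735.5 − 2(188.5) = 358.4
  B: 0 + 1(188.5) = 188.5
  C: 0 + 1(188.5) = 188.5
Total out = 1115 mol/min; y_B = 188.5 / 1115 = 0.169.

0.169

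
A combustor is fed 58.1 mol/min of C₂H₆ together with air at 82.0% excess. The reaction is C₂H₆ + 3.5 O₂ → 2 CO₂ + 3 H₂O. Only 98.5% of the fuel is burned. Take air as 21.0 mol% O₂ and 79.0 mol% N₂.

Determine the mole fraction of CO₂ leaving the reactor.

Stoichiometric O₂ = 3.5 × 58.1 = 203.3 mol/min; O₂ fed = 203.3 × 1.820 = 370.1 mol/min.
N₂ fed = 370.1 × 79/21 = 1392 mol/min.
Fuel reacted = 0.985 × 58.1 → ξ = 57.23 mol/min.
Outlet (n = n₀ + ν ξ):
  C₂H₆: 58.1 − 1(57.23) = 0.8715
  O₂: 370.1 − 3.5(57.23) = 169.8
  N₂: 1392 (inert)
  CO₂: 0 + 2(57.23) = 114.5
  H₂O: 0 + 3(57.23) = 171.7
Total out = 1849 mol/min; y_CO₂ = 114.5 / 1849 = 0.0619.

0.0619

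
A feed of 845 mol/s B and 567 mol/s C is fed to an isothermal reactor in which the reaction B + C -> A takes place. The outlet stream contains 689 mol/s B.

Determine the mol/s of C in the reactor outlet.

For B: n = n₀ − 1ξ → 689 = 845 − 1ξ, giving ξ = 156 mol/s.
Outlet amounts (n = n₀ + ν ξ):
  B: 845 − 1(156) = 689
  C: 567 − 1(156) = 411
  A: 0 + 1(156) = 156

411 mol/s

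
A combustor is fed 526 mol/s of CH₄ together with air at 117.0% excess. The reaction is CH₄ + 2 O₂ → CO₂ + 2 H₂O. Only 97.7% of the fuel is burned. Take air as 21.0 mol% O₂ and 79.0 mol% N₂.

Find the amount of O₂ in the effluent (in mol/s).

Stoichiometric O₂ = 2 × 526 = 1052 mol/s; O₂ fed = 1052 × 2.170 = 2283 mol/s.
N₂ fed = 2283 × 79/21 = 8588 mol/s.
Fuel reacted = 0.977 × 526 → ξ = 513.9 mol/s.
Outlet (n = n₀ + ν ξ):
  CH₄: 526 − 1(513.9) = 12.1
  O₂: 2283 − 2(513.9) = 1255
  N₂: 8588 (inert)
  CO₂: 0 + 1(513.9) = 513.9
  H₂O: 0 + 2(513.9) = 1028

1260 mol/s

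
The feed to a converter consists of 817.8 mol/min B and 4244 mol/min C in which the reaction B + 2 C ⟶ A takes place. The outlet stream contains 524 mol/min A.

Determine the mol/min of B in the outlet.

294 mol/min

For A: n = n₀ + 1ξ → 524 = 0 + 1ξ, giving ξ = 524 mol/min.
Outlet amounts (n = n₀ + ν ξ):
  B: 817.8 − 1(524) = 293.8
  C: 4244 − 2(524) = 3196
  A: 0 + 1(524) = 524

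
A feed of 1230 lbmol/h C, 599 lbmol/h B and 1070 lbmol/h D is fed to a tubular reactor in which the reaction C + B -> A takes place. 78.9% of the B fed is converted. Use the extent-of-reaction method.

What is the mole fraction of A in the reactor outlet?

0.195

B reacted = 0.789 × 599 = 472.6 lbmol/h; ν_B = −1, so ξ = 472.6/1 = 472.6 lbmol/h.
Outlet amounts (n = n₀ + ν ξ):
  C: 1230 − 1(472.6) = 757.4
  B: 599 − 1(472.6) = 126.4
  A: 0 + 1(472.6) = 472.6
  D: 1070 (inert)
Total out = 2426 lbmol/h; y_A = 472.6 / 2426 = 0.1948.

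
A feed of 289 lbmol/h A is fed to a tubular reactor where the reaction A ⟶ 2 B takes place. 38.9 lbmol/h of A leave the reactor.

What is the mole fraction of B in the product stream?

0.928

For A: n = n₀ − 1ξ → 38.9 = 289 − 1ξ, giving ξ = 250.1 lbmol/h.
Outlet amounts (n = n₀ + ν ξ):
  A: 289 − 1(250.1) = 38.9
  B: 0 + 2(250.1) = 500.2
Total out = 539.1 lbmol/h; y_B = 500.2 / 539.1 = 0.9278.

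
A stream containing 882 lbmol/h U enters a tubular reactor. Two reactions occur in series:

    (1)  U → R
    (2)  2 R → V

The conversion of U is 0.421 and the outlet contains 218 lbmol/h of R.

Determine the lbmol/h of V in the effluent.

76.7 lbmol/h

Conversion of U: U consumed = 1ξ₁ = 0.421 × 882 → ξ₁ = 371.3 lbmol/h.
R balance: n_R = 0 + 1ξ₁ − 2ξ₂ = 218 → ξ₂ = (1·371.3 − 218)/2 = 76.66 lbmol/h.
Outlet amounts (n = n₀ + Σ ν·ξ):
  U: 882 − 1(371.3) = 510.7
  R: 0 + 1(371.3) − 2(76.66) = 218
  V: 0 + 1(76.66) = 76.66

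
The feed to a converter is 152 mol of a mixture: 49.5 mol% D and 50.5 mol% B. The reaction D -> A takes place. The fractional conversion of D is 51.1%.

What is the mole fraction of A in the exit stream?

D reacted = 0.511 × 75.24 = 38.45 mol; ν_D = −1, so ξ = 38.45/1 = 38.45 mol.
Outlet amounts (n = n₀ + ν ξ):
  D: 75.24 − 1(38.45) = 36.79
  A: 0 + 1(38.45) = 38.45
  B: 76.76 (inert)
Total out = 152 mol; y_A = 38.45 / 152 = 0.2529.

0.253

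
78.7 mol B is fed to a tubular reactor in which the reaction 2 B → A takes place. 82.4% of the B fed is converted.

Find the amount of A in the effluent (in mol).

32.4 mol

B reacted = 0.824 × 78.7 = 64.85 mol; ν_B = −2, so ξ = 64.85/2 = 32.42 mol.
Outlet amounts (n = n₀ + ν ξ):
  B: 78.7 − 2(32.42) = 13.85
  A: 0 + 1(32.42) = 32.42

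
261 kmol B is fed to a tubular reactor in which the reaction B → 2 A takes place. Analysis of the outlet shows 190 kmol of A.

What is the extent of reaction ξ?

For A: n = n₀ + 2ξ → 190 = 0 + 2ξ, giving ξ = 95 kmol.
Outlet amounts (n = n₀ + ν ξ):
  B: 261 − 1(95) = 166
  A: 0 + 2(95) = 190

ξ = 95 kmol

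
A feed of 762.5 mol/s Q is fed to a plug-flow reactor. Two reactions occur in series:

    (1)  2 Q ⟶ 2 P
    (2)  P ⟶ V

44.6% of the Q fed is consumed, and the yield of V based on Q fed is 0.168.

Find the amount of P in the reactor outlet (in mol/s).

Conversion of Q: Q consumed = 2ξ₁ = 0.446 × 762.5 → ξ₁ = 170 mol/s.
Yield of V: 1ξ₂ / 762.5 = 0.168 → ξ₂ = 128.1 mol/s.
Outlet amounts (n = n₀ + Σ ν·ξ):
  Q: 762.5 − 2(170) = 422.4
  P: 0 + 2(170) − 1(128.1) = 212
  V: 0 + 1(128.1) = 128.1

212 mol/s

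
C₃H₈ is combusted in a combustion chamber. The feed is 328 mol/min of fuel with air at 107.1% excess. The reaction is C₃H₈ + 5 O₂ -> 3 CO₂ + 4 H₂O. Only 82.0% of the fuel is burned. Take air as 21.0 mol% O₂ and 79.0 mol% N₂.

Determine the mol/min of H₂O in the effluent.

1080 mol/min

Stoichiometric O₂ = 5 × 328 = 1640 mol/min; O₂ fed = 1640 × 2.071 = 3396 mol/min.
N₂ fed = 3396 × 79/21 = 12780 mol/min.
Fuel reacted = 0.82 × 328 → ξ = 269 mol/min.
Outlet (n = n₀ + ν ξ):
  C₃H₈: 328 − 1(269) = 59.04
  O₂: 3396 − 5(269) = 2052
  N₂: 12780 (inert)
  CO₂: 0 + 3(269) = 806.9
  H₂O: 0 + 4(269) = 1076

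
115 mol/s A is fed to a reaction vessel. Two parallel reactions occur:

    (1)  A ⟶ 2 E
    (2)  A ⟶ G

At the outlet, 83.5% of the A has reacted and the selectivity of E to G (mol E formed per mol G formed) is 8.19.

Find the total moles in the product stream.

Conversion of A: A consumed = 0.835 × 115 = 96.02 mol/s = 1ξ₁ + 1ξ₂.
Selectivity: 2ξ₁ / (1ξ₂) = 8.19 → ξ₁ = 4.095 ξ₂.
Substitute: (1·4.095 + 1) ξ₂ = 96.02 → ξ₂ = 18.85 mol/s, ξ₁ = 77.18 mol/s.
Outlet amounts (n = n₀ + Σ ν·ξ):
  A: 115 − 1(77.18) − 1(18.85) = 18.98
  E: 0 + 2(77.18) = 154.4
  G: 0 + 1(18.85) = 18.85
Total out = 18.98 + 154.4 + 18.85 = 192.2 mol/s.

192 mol/s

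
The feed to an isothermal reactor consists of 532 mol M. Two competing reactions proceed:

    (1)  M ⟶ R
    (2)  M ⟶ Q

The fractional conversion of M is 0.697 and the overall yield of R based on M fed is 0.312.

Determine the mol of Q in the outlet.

205 mol

Yield of R: 1ξ₁ / 532 = 0.312 → ξ₁ = 166 mol.
Conversion of M: 1ξ₁ + 1ξ₂ = 0.697 × 532 = 370.8 → ξ₂ = 204.8 mol.
Outlet amounts (n = n₀ + Σ ν·ξ):
  M: 532 − 1(166) − 1(204.8) = 161.2
  R: 0 + 1(166) = 166
  Q: 0 + 1(204.8) = 204.8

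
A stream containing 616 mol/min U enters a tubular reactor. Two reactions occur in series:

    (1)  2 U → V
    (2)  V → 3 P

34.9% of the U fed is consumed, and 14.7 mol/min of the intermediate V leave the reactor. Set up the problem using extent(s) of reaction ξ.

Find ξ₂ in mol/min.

ξ₂ = 92.8 mol/min

Conversion of U: U consumed = 2ξ₁ = 0.349 × 616 → ξ₁ = 107.5 mol/min.
V balance: n_V = 0 + 1ξ₁ − 1ξ₂ = 14.7 → ξ₂ = (1·107.5 − 14.7)/1 = 92.79 mol/min.
Outlet amounts (n = n₀ + Σ ν·ξ):
  U: 616 − 2(107.5) = 401
  V: 0 + 1(107.5) − 1(92.79) = 14.7
  P: 0 + 3(92.79) = 278.4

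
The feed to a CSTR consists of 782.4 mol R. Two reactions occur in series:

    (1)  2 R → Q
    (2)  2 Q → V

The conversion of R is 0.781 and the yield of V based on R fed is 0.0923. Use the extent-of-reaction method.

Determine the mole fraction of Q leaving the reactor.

Conversion of R: R consumed = 2ξ₁ = 0.781 × 782.4 → ξ₁ = 305.5 mol.
Yield of V: 1ξ₂ / 782.4 = 0.0923 → ξ₂ = 72.22 mol.
Outlet amounts (n = n₀ + Σ ν·ξ):
  R: 782.4 − 2(305.5) = 171.3
  Q: 0 + 1(305.5) − 2(72.22) = 161.1
  V: 0 + 1(72.22) = 72.22
Total out = 404.7 mol; y_Q = 161.1 / 404.7 = 0.3981.

0.398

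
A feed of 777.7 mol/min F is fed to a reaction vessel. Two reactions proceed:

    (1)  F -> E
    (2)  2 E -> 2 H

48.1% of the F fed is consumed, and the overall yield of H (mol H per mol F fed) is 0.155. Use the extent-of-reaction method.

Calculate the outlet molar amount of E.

Conversion of F: F consumed = 1ξ₁ = 0.481 × 777.7 → ξ₁ = 374.1 mol/min.
Yield of H: 2ξ₂ / 777.7 = 0.155 → ξ₂ = 60.27 mol/min.
Outlet amounts (n = n₀ + Σ ν·ξ):
  F: 777.7 − 1(374.1) = 403.6
  E: 0 + 1(374.1) − 2(60.27) = 253.5
  H: 0 + 2(60.27) = 120.5

254 mol/min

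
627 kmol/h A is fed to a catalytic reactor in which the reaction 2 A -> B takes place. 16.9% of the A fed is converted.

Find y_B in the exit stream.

0.0923

A reacted = 0.169 × 627 = 106 kmol/h; ν_A = −2, so ξ = 106/2 = 52.98 kmol/h.
Outlet amounts (n = n₀ + ν ξ):
  A: 627 − 2(52.98) = 521
  B: 0 + 1(52.98) = 52.98
Total out = 574 kmol/h; y_B = 52.98 / 574 = 0.0923.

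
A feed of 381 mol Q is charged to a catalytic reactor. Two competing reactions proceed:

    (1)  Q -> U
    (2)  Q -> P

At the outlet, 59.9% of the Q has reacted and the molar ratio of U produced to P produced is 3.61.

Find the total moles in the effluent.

Conversion of Q: Q consumed = 0.599 × 381 = 228.2 mol = 1ξ₁ + 1ξ₂.
Selectivity: 1ξ₁ / (1ξ₂) = 3.61 → ξ₁ = 3.61 ξ₂.
Substitute: (1·3.61 + 1) ξ₂ = 228.2 → ξ₂ = 49.51 mol, ξ₁ = 178.7 mol.
Outlet amounts (n = n₀ + Σ ν·ξ):
  Q: 381 − 1(178.7) − 1(49.51) = 152.8
  U: 0 + 1(178.7) = 178.7
  P: 0 + 1(49.51) = 49.51
Total out = 152.8 + 178.7 + 49.51 = 381 mol.

381 mol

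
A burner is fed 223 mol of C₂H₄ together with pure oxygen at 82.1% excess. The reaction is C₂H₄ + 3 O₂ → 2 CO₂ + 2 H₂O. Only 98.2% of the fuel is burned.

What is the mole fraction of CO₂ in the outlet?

0.304

Stoichiometric O₂ = 3 × 223 = 669 mol; O₂ fed = 669 × 1.821 = 1218 mol.
Fuel reacted = 0.982 × 223 → ξ = 219 mol.
Outlet (n = n₀ + ν ξ):
  C₂H₄: 223 − 1(219) = 4.014
  O₂: 1218 − 3(219) = 561.3
  CO₂: 0 + 2(219) = 438
  H₂O: 0 + 2(219) = 438
Total out = 1441 mol; y_CO₂ = 438 / 1441 = 0.3039.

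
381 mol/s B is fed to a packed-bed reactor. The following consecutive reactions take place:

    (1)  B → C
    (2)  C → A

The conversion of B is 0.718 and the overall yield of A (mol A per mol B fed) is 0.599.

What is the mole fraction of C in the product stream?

Conversion of B: B consumed = 1ξ₁ = 0.718 × 381 → ξ₁ = 273.6 mol/s.
Yield of A: 1ξ₂ / 381 = 0.599 → ξ₂ = 228.2 mol/s.
Outlet amounts (n = n₀ + Σ ν·ξ):
  B: 381 − 1(273.6) = 107.4
  C: 0 + 1(273.6) − 1(228.2) = 45.34
  A: 0 + 1(228.2) = 228.2
Total out = 381 mol/s; y_C = 45.34 / 381 = 0.119.

0.119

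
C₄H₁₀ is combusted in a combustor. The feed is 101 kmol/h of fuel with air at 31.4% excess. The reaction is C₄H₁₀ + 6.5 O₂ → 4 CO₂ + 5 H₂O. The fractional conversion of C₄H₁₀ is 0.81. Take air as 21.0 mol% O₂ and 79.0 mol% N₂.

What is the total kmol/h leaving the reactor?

4330 kmol/h

Stoichiometric O₂ = 6.5 × 101 = 656.5 kmol/h; O₂ fed = 656.5 × 1.314 = 862.6 kmol/h.
N₂ fed = 862.6 × 79/21 = 3245 kmol/h.
Fuel reacted = 0.81 × 101 → ξ = 81.81 kmol/h.
Outlet (n = n₀ + ν ξ):
  C₄H₁₀: 101 − 1(81.81) = 19.19
  O₂: 862.6 − 6.5(81.81) = 330.9
  N₂: 3245 (inert)
  CO₂: 0 + 4(81.81) = 327.2
  H₂O: 0 + 5(81.81) = 409.1
Total out = 19.19 + 330.9 + 3245 + 327.2 + 409.1 = 4332 kmol/h.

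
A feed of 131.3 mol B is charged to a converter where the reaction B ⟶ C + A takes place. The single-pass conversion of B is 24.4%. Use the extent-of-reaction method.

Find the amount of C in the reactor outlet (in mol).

32 mol

B reacted = 0.244 × 131.3 = 32.04 mol; ν_B = −1, so ξ = 32.04/1 = 32.04 mol.
Outlet amounts (n = n₀ + ν ξ):
  B: 131.3 − 1(32.04) = 99.26
  C: 0 + 1(32.04) = 32.04
  A: 0 + 1(32.04) = 32.04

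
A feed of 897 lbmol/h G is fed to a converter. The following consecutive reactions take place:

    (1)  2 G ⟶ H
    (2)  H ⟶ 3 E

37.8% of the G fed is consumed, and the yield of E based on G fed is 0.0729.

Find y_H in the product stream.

Conversion of G: G consumed = 2ξ₁ = 0.378 × 897 → ξ₁ = 169.5 lbmol/h.
Yield of E: 3ξ₂ / 897 = 0.0729 → ξ₂ = 21.8 lbmol/h.
Outlet amounts (n = n₀ + Σ ν·ξ):
  G: 897 − 2(169.5) = 557.9
  H: 0 + 1(169.5) − 1(21.8) = 147.7
  E: 0 + 3(21.8) = 65.39
Total out = 771.1 lbmol/h; y_H = 147.7 / 771.1 = 0.1916.

0.192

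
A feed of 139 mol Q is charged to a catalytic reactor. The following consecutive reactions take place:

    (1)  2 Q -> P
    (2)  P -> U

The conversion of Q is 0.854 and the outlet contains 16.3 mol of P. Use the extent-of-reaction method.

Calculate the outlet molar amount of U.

Conversion of Q: Q consumed = 2ξ₁ = 0.854 × 139 → ξ₁ = 59.35 mol.
P balance: n_P = 0 + 1ξ₁ − 1ξ₂ = 16.3 → ξ₂ = (1·59.35 − 16.3)/1 = 43.05 mol.
Outlet amounts (n = n₀ + Σ ν·ξ):
  Q: 139 − 2(59.35) = 20.29
  P: 0 + 1(59.35) − 1(43.05) = 16.3
  U: 0 + 1(43.05) = 43.05

43.1 mol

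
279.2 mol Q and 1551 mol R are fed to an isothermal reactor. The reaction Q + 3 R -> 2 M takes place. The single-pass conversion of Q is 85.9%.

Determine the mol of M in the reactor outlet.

Q reacted = 0.859 × 279.2 = 239.8 mol; ν_Q = −1, so ξ = 239.8/1 = 239.8 mol.
Outlet amounts (n = n₀ + ν ξ):
  Q: 279.2 − 1(239.8) = 39.37
  R: 1551 − 3(239.8) = 831.5
  M: 0 + 2(239.8) = 479.7

480 mol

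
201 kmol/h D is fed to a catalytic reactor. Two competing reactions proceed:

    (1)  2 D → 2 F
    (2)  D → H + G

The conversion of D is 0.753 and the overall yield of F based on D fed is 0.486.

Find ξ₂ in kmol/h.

Yield of F: 2ξ₁ / 201 = 0.486 → ξ₁ = 48.84 kmol/h.
Conversion of D: 2ξ₁ + 1ξ₂ = 0.753 × 201 = 151.4 → ξ₂ = 53.67 kmol/h.
Outlet amounts (n = n₀ + Σ ν·ξ):
  D: 201 − 2(48.84) − 1(53.67) = 49.65
  F: 0 + 2(48.84) = 97.69
  H: 0 + 1(53.67) = 53.67
  G: 0 + 1(53.67) = 53.67

ξ₂ = 53.7 kmol/h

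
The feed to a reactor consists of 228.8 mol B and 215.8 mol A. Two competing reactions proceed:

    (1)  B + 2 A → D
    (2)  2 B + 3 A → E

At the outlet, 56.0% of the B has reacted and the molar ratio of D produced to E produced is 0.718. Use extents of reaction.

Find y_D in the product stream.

0.18

Conversion of B: B consumed = 0.56 × 228.8 = 128.1 mol = 1ξ₁ + 2ξ₂.
Selectivity: 1ξ₁ / (1ξ₂) = 0.718 → ξ₁ = 0.718 ξ₂.
Substitute: (1·0.718 + 2) ξ₂ = 128.1 → ξ₂ = 47.14 mol, ξ₁ = 33.85 mol.
Outlet amounts (n = n₀ + Σ ν·ξ):
  B: 228.8 − 1(33.85) − 2(47.14) = 100.7
  A: 215.8 − 2(33.85) − 3(47.14) = 6.685
  D: 0 + 1(33.85) = 33.85
  E: 0 + 1(47.14) = 47.14
Total out = 188.3 mol; y_D = 33.85 / 188.3 = 0.1797.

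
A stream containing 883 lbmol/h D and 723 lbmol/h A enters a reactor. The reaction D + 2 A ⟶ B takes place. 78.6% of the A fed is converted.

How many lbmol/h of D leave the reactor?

A reacted = 0.786 × 723 = 568.3 lbmol/h; ν_A = −2, so ξ = 568.3/2 = 284.1 lbmol/h.
Outlet amounts (n = n₀ + ν ξ):
  D: 883 − 1(284.1) = 598.9
  A: 723 − 2(284.1) = 154.7
  B: 0 + 1(284.1) = 284.1

599 lbmol/h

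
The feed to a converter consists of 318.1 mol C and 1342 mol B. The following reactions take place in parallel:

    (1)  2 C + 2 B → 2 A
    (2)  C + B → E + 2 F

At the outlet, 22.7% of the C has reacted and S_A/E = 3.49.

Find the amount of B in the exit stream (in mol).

Conversion of C: C consumed = 0.227 × 318.1 = 72.21 mol = 2ξ₁ + 1ξ₂.
Selectivity: 2ξ₁ / (1ξ₂) = 3.49 → ξ₁ = 1.745 ξ₂.
Substitute: (2·1.745 + 1) ξ₂ = 72.21 → ξ₂ = 16.08 mol, ξ₁ = 28.06 mol.
Outlet amounts (n = n₀ + Σ ν·ξ):
  C: 318.1 − 2(28.06) − 1(16.08) = 245.9
  B: 1342 − 2(28.06) − 1(16.08) = 1270
  A: 0 + 2(28.06) = 56.13
  E: 0 + 1(16.08) = 16.08
  F: 0 + 2(16.08) = 32.16

1270 mol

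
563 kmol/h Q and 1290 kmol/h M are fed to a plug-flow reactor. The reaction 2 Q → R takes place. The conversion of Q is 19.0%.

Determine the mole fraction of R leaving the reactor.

0.0297

Q reacted = 0.19 × 563 = 107 kmol/h; ν_Q = −2, so ξ = 107/2 = 53.48 kmol/h.
Outlet amounts (n = n₀ + ν ξ):
  Q: 563 − 2(53.48) = 456
  R: 0 + 1(53.48) = 53.48
  M: 1290 (inert)
Total out = 1800 kmol/h; y_R = 53.48 / 1800 = 0.02972.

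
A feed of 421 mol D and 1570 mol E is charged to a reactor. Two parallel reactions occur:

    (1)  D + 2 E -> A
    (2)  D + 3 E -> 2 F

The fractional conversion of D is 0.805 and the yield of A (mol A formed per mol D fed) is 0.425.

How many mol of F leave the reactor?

320 mol

Yield of A: 1ξ₁ / 421 = 0.425 → ξ₁ = 178.9 mol.
Conversion of D: 1ξ₁ + 1ξ₂ = 0.805 × 421 = 338.9 → ξ₂ = 160 mol.
Outlet amounts (n = n₀ + Σ ν·ξ):
  D: 421 − 1(178.9) − 1(160) = 82.09
  E: 1570 − 2(178.9) − 3(160) = 732.2
  A: 0 + 1(178.9) = 178.9
  F: 0 + 2(160) = 320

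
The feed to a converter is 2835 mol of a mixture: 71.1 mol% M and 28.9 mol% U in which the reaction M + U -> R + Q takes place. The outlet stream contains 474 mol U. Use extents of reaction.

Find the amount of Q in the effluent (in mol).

For U: n = n₀ − 1ξ → 474 = 819.3 − 1ξ, giving ξ = 345.3 mol.
Outlet amounts (n = n₀ + ν ξ):
  M: 2016 − 1(345.3) = 1670
  U: 819.3 − 1(345.3) = 474
  R: 0 + 1(345.3) = 345.3
  Q: 0 + 1(345.3) = 345.3

345 mol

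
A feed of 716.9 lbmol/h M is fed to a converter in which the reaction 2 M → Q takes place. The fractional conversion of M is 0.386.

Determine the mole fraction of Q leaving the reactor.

0.239

M reacted = 0.386 × 716.9 = 276.7 lbmol/h; ν_M = −2, so ξ = 276.7/2 = 138.4 lbmol/h.
Outlet amounts (n = n₀ + ν ξ):
  M: 716.9 − 2(138.4) = 440.2
  Q: 0 + 1(138.4) = 138.4
Total out = 578.5 lbmol/h; y_Q = 138.4 / 578.5 = 0.2392.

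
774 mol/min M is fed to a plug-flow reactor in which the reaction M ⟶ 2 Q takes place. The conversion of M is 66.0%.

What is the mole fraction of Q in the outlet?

M reacted = 0.66 × 774 = 510.8 mol/min; ν_M = −1, so ξ = 510.8/1 = 510.8 mol/min.
Outlet amounts (n = n₀ + ν ξ):
  M: 774 − 1(510.8) = 263.2
  Q: 0 + 2(510.8) = 1022
Total out = 1285 mol/min; y_Q = 1022 / 1285 = 0.7952.

0.795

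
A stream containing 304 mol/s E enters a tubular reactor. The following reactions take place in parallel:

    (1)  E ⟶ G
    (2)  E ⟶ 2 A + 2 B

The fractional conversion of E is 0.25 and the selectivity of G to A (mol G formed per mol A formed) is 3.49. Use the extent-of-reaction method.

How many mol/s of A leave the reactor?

19 mol/s

Conversion of E: E consumed = 0.25 × 304 = 76 mol/s = 1ξ₁ + 1ξ₂.
Selectivity: 1ξ₁ / (2ξ₂) = 3.49 → ξ₁ = 6.98 ξ₂.
Substitute: (1·6.98 + 1) ξ₂ = 76 → ξ₂ = 9.524 mol/s, ξ₁ = 66.48 mol/s.
Outlet amounts (n = n₀ + Σ ν·ξ):
  E: 304 − 1(66.48) − 1(9.524) = 228
  G: 0 + 1(66.48) = 66.48
  A: 0 + 2(9.524) = 19.05
  B: 0 + 2(9.524) = 19.05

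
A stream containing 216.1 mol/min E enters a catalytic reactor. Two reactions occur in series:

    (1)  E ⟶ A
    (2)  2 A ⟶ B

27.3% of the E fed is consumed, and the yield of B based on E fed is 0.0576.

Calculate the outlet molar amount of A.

Conversion of E: E consumed = 1ξ₁ = 0.273 × 216.1 → ξ₁ = 59 mol/min.
Yield of B: 1ξ₂ / 216.1 = 0.0576 → ξ₂ = 12.45 mol/min.
Outlet amounts (n = n₀ + Σ ν·ξ):
  E: 216.1 − 1(59) = 157.1
  A: 0 + 1(59) − 2(12.45) = 34.1
  B: 0 + 1(12.45) = 12.45

34.1 mol/min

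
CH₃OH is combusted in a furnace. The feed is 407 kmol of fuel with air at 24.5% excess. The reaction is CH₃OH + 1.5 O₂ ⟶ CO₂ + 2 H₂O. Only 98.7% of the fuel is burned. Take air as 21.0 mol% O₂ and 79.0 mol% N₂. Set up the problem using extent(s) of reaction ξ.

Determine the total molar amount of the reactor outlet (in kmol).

Stoichiometric O₂ = 1.5 × 407 = 610.5 kmol; O₂ fed = 610.5 × 1.245 = 760.1 kmol.
N₂ fed = 760.1 × 79/21 = 2859 kmol.
Fuel reacted = 0.987 × 407 → ξ = 401.7 kmol.
Outlet (n = n₀ + ν ξ):
  CH₃OH: 407 − 1(401.7) = 5.291
  O₂: 760.1 − 1.5(401.7) = 157.5
  N₂: 2859 (inert)
  CO₂: 0 + 1(401.7) = 401.7
  H₂O: 0 + 2(401.7) = 803.4
Total out = 5.291 + 157.5 + 2859 + 401.7 + 803.4 = 4227 kmol.

4230 kmol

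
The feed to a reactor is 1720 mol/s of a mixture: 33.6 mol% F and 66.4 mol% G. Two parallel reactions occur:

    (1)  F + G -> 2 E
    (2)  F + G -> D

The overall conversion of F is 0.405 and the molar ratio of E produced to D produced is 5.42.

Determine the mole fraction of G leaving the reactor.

0.548

Conversion of F: F consumed = 0.405 × 577.9 = 234.1 mol/s = 1ξ₁ + 1ξ₂.
Selectivity: 2ξ₁ / (1ξ₂) = 5.42 → ξ₁ = 2.71 ξ₂.
Substitute: (1·2.71 + 1) ξ₂ = 234.1 → ξ₂ = 63.09 mol/s, ξ₁ = 171 mol/s.
Outlet amounts (n = n₀ + Σ ν·ξ):
  F: 577.9 − 1(171) − 1(63.09) = 343.9
  G: 1142 − 1(171) − 1(63.09) = 908
  E: 0 + 2(171) = 341.9
  D: 0 + 1(63.09) = 63.09
Total out = 1657 mol/s; y_G = 908 / 1657 = 0.548.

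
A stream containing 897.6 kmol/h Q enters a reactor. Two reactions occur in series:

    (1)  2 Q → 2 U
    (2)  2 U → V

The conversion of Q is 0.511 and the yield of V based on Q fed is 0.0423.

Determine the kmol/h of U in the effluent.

Conversion of Q: Q consumed = 2ξ₁ = 0.511 × 897.6 → ξ₁ = 229.3 kmol/h.
Yield of V: 1ξ₂ / 897.6 = 0.0423 → ξ₂ = 37.97 kmol/h.
Outlet amounts (n = n₀ + Σ ν·ξ):
  Q: 897.6 − 2(229.3) = 438.9
  U: 0 + 2(229.3) − 2(37.97) = 382.7
  V: 0 + 1(37.97) = 37.97

383 kmol/h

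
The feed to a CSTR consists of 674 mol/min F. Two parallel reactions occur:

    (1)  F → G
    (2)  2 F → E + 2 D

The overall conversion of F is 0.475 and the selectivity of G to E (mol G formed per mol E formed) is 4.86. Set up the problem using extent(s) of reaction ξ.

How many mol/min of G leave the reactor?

Conversion of F: F consumed = 0.475 × 674 = 320.1 mol/min = 1ξ₁ + 2ξ₂.
Selectivity: 1ξ₁ / (1ξ₂) = 4.86 → ξ₁ = 4.86 ξ₂.
Substitute: (1·4.86 + 2) ξ₂ = 320.1 → ξ₂ = 46.67 mol/min, ξ₁ = 226.8 mol/min.
Outlet amounts (n = n₀ + Σ ν·ξ):
  F: 674 − 1(226.8) − 2(46.67) = 353.9
  G: 0 + 1(226.8) = 226.8
  E: 0 + 1(46.67) = 46.67
  D: 0 + 2(46.67) = 93.34

227 mol/min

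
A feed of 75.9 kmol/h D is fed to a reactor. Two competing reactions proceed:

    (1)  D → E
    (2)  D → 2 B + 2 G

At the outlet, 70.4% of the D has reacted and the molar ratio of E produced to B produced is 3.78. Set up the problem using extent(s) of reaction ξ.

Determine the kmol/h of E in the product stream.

Conversion of D: D consumed = 0.704 × 75.9 = 53.43 kmol/h = 1ξ₁ + 1ξ₂.
Selectivity: 1ξ₁ / (2ξ₂) = 3.78 → ξ₁ = 7.56 ξ₂.
Substitute: (1·7.56 + 1) ξ₂ = 53.43 → ξ₂ = 6.242 kmol/h, ξ₁ = 47.19 kmol/h.
Outlet amounts (n = n₀ + Σ ν·ξ):
  D: 75.9 − 1(47.19) − 1(6.242) = 22.47
  E: 0 + 1(47.19) = 47.19
  B: 0 + 2(6.242) = 12.48
  G: 0 + 2(6.242) = 12.48

47.2 kmol/h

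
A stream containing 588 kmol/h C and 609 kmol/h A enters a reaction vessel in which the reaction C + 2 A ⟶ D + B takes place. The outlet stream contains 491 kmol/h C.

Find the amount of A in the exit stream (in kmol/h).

415 kmol/h

For C: n = n₀ − 1ξ → 491 = 588 − 1ξ, giving ξ = 97 kmol/h.
Outlet amounts (n = n₀ + ν ξ):
  C: 588 − 1(97) = 491
  A: 609 − 2(97) = 415
  D: 0 + 1(97) = 97
  B: 0 + 1(97) = 97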